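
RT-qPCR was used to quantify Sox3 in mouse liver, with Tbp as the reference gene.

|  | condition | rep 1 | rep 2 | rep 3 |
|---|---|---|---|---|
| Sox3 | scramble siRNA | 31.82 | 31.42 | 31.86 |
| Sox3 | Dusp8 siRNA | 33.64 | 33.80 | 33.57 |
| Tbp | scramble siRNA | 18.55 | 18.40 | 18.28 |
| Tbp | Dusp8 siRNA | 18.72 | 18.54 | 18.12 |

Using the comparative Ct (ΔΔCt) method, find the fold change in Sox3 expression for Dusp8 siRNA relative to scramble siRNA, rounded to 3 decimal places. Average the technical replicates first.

0.264

Mean Ct: Sox3 scramble siRNA 31.700; Sox3 Dusp8 siRNA 33.670; Tbp scramble siRNA 18.410; Tbp Dusp8 siRNA 18.460
ΔCt(scramble siRNA) = 31.700 − 18.410 = 13.290
ΔCt(Dusp8 siRNA) = 33.670 − 18.460 = 15.210
ΔΔCt = 15.210 − 13.290 = 1.920
Fold change = 2^(−1.920) = 0.2643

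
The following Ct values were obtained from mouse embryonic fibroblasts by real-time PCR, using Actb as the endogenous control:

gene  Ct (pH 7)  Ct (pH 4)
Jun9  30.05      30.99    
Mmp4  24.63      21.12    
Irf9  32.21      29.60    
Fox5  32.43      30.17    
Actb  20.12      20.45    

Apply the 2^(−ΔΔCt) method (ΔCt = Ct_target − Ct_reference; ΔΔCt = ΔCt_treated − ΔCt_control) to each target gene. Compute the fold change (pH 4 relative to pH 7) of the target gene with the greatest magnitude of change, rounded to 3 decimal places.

14.320

Jun9: ΔΔCt = (30.99−20.45) − (30.05−20.12) = 10.54 − 9.93 = 0.61; fold change = 2^-0.61 = 0.655
Mmp4: ΔΔCt = (21.12−20.45) − (24.63−20.12) = 0.67 − 4.51 = -3.84; fold change = 2^3.84 = 14.320
Irf9: ΔΔCt = (29.60−20.45) − (32.21−20.12) = 9.15 − 12.09 = -2.94; fold change = 2^2.94 = 7.674
Fox5: ΔΔCt = (30.17−20.45) − (32.43−20.12) = 9.72 − 12.31 = -2.59; fold change = 2^2.59 = 6.021
Mmp4 has the largest |ΔΔCt| = 3.84.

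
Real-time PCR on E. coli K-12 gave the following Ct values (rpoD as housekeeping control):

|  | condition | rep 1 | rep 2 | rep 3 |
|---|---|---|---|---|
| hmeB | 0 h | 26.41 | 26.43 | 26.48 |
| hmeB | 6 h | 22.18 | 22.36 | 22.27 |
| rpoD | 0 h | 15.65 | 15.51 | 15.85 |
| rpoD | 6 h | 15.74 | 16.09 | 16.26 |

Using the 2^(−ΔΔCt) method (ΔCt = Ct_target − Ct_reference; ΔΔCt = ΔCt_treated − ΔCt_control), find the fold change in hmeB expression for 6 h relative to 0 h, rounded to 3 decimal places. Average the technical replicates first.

Mean Ct: hmeB 0 h 26.440; hmeB 6 h 22.270; rpoD 0 h 15.670; rpoD 6 h 16.030
ΔCt(0 h) = 26.440 − 15.670 = 10.770
ΔCt(6 h) = 22.270 − 16.030 = 6.240
ΔΔCt = 6.240 − 10.770 = -4.530
Fold change = 2^(−(-4.530)) = 2^4.530 = 23.1029

23.103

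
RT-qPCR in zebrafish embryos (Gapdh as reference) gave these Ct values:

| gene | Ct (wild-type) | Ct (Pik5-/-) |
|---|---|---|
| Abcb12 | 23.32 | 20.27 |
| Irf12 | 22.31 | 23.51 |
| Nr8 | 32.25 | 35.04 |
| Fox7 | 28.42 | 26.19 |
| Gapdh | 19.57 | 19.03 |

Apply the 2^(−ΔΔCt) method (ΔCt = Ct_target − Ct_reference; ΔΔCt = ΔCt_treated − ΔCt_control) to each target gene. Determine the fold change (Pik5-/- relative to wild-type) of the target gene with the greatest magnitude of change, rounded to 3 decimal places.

0.099

Abcb12: ΔΔCt = (20.27−19.03) − (23.32−19.57) = 1.24 − 3.75 = -2.51; fold change = 2^2.51 = 5.696
Irf12: ΔΔCt = (23.51−19.03) − (22.31−19.57) = 4.48 − 2.74 = 1.74; fold change = 2^-1.74 = 0.299
Nr8: ΔΔCt = (35.04−19.03) − (32.25−19.57) = 16.01 − 12.68 = 3.33; fold change = 2^-3.33 = 0.099
Fox7: ΔΔCt = (26.19−19.03) − (28.42−19.57) = 7.16 − 8.85 = -1.69; fold change = 2^1.69 = 3.227
Nr8 has the largest |ΔΔCt| = 3.33.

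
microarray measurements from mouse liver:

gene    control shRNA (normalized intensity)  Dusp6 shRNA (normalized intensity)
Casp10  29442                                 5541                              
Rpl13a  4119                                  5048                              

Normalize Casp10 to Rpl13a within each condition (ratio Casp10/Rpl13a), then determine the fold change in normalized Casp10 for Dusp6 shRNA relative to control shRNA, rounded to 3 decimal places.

0.154

Casp10/Rpl13a (control shRNA) = 29442 / 4119 = 7.1479
Casp10/Rpl13a (Dusp6 shRNA) = 5541 / 5048 = 1.0977
Fold change = 1.0977 / 7.1479 = 0.1536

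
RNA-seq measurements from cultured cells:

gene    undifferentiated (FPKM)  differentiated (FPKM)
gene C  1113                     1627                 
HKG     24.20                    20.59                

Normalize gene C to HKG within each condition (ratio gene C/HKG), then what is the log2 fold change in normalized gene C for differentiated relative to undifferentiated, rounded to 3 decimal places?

0.781

gene C/HKG (undifferentiated) = 1113 / 24.20 = 45.992
gene C/HKG (differentiated) = 1627 / 20.59 = 79.019
Fold change = 79.019 / 45.992 = 1.7181
log2(1.7181) = 0.7808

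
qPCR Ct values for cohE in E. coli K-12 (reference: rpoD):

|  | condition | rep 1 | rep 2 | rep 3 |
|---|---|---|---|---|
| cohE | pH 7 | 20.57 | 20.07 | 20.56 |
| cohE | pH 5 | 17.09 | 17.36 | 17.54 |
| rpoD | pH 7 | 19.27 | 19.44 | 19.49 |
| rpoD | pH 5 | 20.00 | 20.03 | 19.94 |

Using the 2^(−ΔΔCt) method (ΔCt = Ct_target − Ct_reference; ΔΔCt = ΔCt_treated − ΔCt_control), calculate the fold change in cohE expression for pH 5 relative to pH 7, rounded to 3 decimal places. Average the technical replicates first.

Mean Ct: cohE pH 7 20.400; cohE pH 5 17.330; rpoD pH 7 19.400; rpoD pH 5 19.990
ΔCt(pH 7) = 20.400 − 19.400 = 1.000
ΔCt(pH 5) = 17.330 − 19.990 = -2.660
ΔΔCt = -2.660 − 1.000 = -3.660
Fold change = 2^(−(-3.660)) = 2^3.660 = 12.6407

12.641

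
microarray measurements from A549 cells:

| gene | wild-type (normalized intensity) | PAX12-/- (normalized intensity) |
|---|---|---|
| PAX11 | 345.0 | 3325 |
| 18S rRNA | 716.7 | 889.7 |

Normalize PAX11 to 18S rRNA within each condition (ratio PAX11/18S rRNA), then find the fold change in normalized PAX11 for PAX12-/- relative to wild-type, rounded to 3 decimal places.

PAX11/18S rRNA (wild-type) = 345.0 / 716.7 = 0.48137
PAX11/18S rRNA (PAX12-/-) = 3325 / 889.7 = 3.7372
Fold change = 3.7372 / 0.48137 = 7.7637

7.764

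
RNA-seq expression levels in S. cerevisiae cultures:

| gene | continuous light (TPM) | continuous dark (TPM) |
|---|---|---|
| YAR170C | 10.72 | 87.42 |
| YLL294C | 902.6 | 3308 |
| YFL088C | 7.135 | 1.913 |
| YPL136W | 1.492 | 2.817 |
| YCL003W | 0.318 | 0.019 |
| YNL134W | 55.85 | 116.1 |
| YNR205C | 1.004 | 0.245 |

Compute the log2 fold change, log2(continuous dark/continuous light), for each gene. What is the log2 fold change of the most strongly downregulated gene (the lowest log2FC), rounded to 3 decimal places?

-4.065

log2(87.42/10.72) = 3.028  (YAR170C)
log2(3308/902.6) = 1.874  (YLL294C)
log2(1.913/7.135) = -1.899  (YFL088C)
log2(2.817/1.492) = 0.917  (YPL136W)
log2(0.019/0.318) = -4.065  (YCL003W)
log2(116.1/55.85) = 1.056  (YNL134W)
log2(0.245/1.004) = -2.035  (YNR205C)
YCL003W is most strongly downregulated.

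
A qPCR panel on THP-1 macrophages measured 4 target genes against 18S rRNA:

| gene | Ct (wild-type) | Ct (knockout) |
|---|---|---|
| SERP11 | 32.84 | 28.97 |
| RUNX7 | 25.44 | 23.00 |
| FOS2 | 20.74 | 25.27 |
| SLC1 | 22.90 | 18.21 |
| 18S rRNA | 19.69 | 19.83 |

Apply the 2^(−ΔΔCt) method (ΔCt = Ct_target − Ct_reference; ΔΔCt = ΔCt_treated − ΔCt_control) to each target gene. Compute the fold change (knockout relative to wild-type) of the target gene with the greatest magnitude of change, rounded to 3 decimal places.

28.443

SERP11: ΔΔCt = (28.97−19.83) − (32.84−19.69) = 9.14 − 13.15 = -4.01; fold change = 2^4.01 = 16.111
RUNX7: ΔΔCt = (23.00−19.83) − (25.44−19.69) = 3.17 − 5.75 = -2.58; fold change = 2^2.58 = 5.979
FOS2: ΔΔCt = (25.27−19.83) − (20.74−19.69) = 5.44 − 1.05 = 4.39; fold change = 2^-4.39 = 0.048
SLC1: ΔΔCt = (18.21−19.83) − (22.90−19.69) = -1.62 − 3.21 = -4.83; fold change = 2^4.83 = 28.443
SLC1 has the largest |ΔΔCt| = 4.83.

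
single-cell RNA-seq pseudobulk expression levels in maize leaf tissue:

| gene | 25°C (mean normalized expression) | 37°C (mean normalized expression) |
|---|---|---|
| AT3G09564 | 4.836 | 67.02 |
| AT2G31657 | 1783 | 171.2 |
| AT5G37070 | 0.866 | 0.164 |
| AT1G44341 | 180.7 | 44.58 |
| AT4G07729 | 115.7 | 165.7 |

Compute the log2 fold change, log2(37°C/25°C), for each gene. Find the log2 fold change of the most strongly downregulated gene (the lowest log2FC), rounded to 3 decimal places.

-3.381

log2(67.02/4.836) = 3.793  (AT3G09564)
log2(171.2/1783) = -3.381  (AT2G31657)
log2(0.164/0.866) = -2.401  (AT5G37070)
log2(44.58/180.7) = -2.019  (AT1G44341)
log2(165.7/115.7) = 0.518  (AT4G07729)
AT2G31657 is most strongly downregulated.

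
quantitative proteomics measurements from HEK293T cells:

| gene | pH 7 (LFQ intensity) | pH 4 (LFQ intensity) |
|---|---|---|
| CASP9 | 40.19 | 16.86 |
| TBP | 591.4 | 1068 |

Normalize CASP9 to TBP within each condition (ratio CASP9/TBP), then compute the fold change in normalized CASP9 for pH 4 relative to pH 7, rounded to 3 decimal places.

CASP9/TBP (pH 7) = 40.19 / 591.4 = 0.067957
CASP9/TBP (pH 4) = 16.86 / 1068 = 0.015787
Fold change = 0.015787 / 0.067957 = 0.2323

0.232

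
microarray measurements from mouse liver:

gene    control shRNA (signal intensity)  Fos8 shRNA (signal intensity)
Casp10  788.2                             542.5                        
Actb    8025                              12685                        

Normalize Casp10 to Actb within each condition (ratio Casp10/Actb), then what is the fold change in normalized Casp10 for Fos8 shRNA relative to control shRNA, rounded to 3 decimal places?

0.435

Casp10/Actb (control shRNA) = 788.2 / 8025 = 0.098218
Casp10/Actb (Fos8 shRNA) = 542.5 / 12685 = 0.042767
Fold change = 0.042767 / 0.098218 = 0.4354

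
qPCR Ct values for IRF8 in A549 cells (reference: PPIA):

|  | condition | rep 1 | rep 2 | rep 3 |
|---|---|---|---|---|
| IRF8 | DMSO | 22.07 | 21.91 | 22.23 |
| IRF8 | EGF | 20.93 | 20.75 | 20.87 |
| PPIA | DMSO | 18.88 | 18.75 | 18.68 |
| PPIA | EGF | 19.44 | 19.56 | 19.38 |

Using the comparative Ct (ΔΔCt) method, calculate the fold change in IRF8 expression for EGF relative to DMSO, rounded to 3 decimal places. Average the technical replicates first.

3.758

Mean Ct: IRF8 DMSO 22.070; IRF8 EGF 20.850; PPIA DMSO 18.770; PPIA EGF 19.460
ΔCt(DMSO) = 22.070 − 18.770 = 3.300
ΔCt(EGF) = 20.850 − 19.460 = 1.390
ΔΔCt = 1.390 − 3.300 = -1.910
Fold change = 2^(−(-1.910)) = 2^1.910 = 3.7581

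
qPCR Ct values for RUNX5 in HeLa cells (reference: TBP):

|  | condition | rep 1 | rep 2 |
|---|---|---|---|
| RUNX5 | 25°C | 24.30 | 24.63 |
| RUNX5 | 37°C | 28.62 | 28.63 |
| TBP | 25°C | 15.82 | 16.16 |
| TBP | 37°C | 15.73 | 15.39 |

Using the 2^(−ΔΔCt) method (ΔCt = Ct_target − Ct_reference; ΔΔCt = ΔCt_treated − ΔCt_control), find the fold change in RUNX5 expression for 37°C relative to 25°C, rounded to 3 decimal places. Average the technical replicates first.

Mean Ct: RUNX5 25°C 24.465; RUNX5 37°C 28.625; TBP 25°C 15.990; TBP 37°C 15.560
ΔCt(25°C) = 24.465 − 15.990 = 8.475
ΔCt(37°C) = 28.625 − 15.560 = 13.065
ΔΔCt = 13.065 − 8.475 = 4.590
Fold change = 2^(−4.590) = 0.0415

0.042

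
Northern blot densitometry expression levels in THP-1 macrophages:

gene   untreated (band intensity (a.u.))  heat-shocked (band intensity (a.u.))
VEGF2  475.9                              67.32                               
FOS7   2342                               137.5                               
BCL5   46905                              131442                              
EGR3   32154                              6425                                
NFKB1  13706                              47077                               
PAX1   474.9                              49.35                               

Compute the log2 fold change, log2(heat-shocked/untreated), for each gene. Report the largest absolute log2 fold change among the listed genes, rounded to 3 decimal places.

4.090

log2(67.32/475.9) = -2.822  (VEGF2)
log2(137.5/2342) = -4.090  (FOS7)
log2(131442/46905) = 1.487  (BCL5)
log2(6425/32154) = -2.323  (EGR3)
log2(47077/13706) = 1.780  (NFKB1)
log2(49.35/474.9) = -3.267  (PAX1)
The largest magnitude belongs to FOS7.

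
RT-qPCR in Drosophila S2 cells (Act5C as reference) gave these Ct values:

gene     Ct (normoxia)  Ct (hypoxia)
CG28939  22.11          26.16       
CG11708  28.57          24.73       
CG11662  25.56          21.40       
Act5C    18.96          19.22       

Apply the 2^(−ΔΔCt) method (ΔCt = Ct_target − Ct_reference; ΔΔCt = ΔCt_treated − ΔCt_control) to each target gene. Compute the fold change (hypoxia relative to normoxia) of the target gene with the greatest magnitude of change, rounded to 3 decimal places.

21.407

CG28939: ΔΔCt = (26.16−19.22) − (22.11−18.96) = 6.94 − 3.15 = 3.79; fold change = 2^-3.79 = 0.072
CG11708: ΔΔCt = (24.73−19.22) − (28.57−18.96) = 5.51 − 9.61 = -4.10; fold change = 2^4.10 = 17.148
CG11662: ΔΔCt = (21.40−19.22) − (25.56−18.96) = 2.18 − 6.60 = -4.42; fold change = 2^4.42 = 21.407
CG11662 has the largest |ΔΔCt| = 4.42.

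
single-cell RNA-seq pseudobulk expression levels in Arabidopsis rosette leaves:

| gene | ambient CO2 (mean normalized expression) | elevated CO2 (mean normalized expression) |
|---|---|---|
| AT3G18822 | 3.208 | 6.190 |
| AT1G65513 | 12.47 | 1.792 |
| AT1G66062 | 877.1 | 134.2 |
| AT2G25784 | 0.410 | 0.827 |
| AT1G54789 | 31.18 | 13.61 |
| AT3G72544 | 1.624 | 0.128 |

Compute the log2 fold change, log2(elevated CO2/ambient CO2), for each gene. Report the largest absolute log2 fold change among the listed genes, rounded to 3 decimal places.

3.665

log2(6.190/3.208) = 0.948  (AT3G18822)
log2(1.792/12.47) = -2.799  (AT1G65513)
log2(134.2/877.1) = -2.708  (AT1G66062)
log2(0.827/0.410) = 1.012  (AT2G25784)
log2(13.61/31.18) = -1.196  (AT1G54789)
log2(0.128/1.624) = -3.665  (AT3G72544)
The largest magnitude belongs to AT3G72544.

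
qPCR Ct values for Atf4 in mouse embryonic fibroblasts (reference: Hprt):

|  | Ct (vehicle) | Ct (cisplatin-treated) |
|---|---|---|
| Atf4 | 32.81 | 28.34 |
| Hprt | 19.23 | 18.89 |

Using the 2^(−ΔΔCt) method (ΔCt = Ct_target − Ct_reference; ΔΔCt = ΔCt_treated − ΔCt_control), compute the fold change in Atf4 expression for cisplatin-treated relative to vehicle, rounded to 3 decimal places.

17.509

ΔCt(vehicle) = 32.810 − 19.230 = 13.580
ΔCt(cisplatin-treated) = 28.340 − 18.890 = 9.450
ΔΔCt = 9.450 − 13.580 = -4.130
Fold change = 2^(−(-4.130)) = 2^4.130 = 17.5087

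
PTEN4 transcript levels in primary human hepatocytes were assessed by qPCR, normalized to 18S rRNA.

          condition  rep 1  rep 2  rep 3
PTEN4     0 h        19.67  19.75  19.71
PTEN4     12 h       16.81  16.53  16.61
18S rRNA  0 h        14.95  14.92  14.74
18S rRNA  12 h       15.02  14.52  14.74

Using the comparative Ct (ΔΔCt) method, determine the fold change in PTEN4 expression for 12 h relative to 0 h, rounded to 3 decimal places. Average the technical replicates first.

7.727

Mean Ct: PTEN4 0 h 19.710; PTEN4 12 h 16.650; 18S rRNA 0 h 14.870; 18S rRNA 12 h 14.760
ΔCt(0 h) = 19.710 − 14.870 = 4.840
ΔCt(12 h) = 16.650 − 14.760 = 1.890
ΔΔCt = 1.890 − 4.840 = -2.950
Fold change = 2^(−(-2.950)) = 2^2.950 = 7.7275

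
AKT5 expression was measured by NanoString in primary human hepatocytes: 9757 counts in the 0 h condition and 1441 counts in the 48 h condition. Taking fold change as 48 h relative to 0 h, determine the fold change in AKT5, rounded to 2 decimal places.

0.15

Fold change = 1441 / 9757 = 0.148
AKT5 is downregulated.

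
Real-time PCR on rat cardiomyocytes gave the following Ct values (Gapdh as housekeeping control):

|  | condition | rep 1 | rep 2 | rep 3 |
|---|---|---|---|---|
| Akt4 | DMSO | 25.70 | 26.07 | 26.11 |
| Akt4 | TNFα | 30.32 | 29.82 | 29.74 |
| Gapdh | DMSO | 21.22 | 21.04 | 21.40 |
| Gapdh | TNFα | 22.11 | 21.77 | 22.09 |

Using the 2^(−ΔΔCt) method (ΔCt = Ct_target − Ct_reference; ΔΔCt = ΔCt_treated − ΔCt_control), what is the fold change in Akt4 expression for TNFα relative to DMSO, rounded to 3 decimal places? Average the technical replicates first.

Mean Ct: Akt4 DMSO 25.960; Akt4 TNFα 29.960; Gapdh DMSO 21.220; Gapdh TNFα 21.990
ΔCt(DMSO) = 25.960 − 21.220 = 4.740
ΔCt(TNFα) = 29.960 − 21.990 = 7.970
ΔΔCt = 7.970 − 4.740 = 3.230
Fold change = 2^(−3.230) = 0.1066

0.107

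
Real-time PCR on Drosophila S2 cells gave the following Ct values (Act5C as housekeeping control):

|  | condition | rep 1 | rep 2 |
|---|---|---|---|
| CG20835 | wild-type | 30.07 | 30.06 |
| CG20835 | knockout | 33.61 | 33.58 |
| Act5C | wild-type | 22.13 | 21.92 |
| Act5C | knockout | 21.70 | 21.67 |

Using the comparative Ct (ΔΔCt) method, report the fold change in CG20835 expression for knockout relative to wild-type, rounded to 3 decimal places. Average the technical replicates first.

0.068

Mean Ct: CG20835 wild-type 30.065; CG20835 knockout 33.595; Act5C wild-type 22.025; Act5C knockout 21.685
ΔCt(wild-type) = 30.065 − 22.025 = 8.040
ΔCt(knockout) = 33.595 − 21.685 = 11.910
ΔΔCt = 11.910 − 8.040 = 3.870
Fold change = 2^(−3.870) = 0.0684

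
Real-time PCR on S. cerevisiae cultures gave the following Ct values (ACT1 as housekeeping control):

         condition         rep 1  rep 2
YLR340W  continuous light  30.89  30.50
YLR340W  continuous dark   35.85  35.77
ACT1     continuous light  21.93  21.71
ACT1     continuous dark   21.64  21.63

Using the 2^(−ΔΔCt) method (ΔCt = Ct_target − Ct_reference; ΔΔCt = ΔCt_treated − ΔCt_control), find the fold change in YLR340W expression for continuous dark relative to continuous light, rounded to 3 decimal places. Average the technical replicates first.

0.025

Mean Ct: YLR340W continuous light 30.695; YLR340W continuous dark 35.810; ACT1 continuous light 21.820; ACT1 continuous dark 21.635
ΔCt(continuous light) = 30.695 − 21.820 = 8.875
ΔCt(continuous dark) = 35.810 − 21.635 = 14.175
ΔΔCt = 14.175 − 8.875 = 5.300
Fold change = 2^(−5.300) = 0.0254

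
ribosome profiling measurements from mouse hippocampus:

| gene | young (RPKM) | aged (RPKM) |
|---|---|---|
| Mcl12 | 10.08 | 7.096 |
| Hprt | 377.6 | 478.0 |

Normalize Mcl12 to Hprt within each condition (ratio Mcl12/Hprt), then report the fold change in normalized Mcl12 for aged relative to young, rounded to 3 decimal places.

0.556

Mcl12/Hprt (young) = 10.08 / 377.6 = 0.026695
Mcl12/Hprt (aged) = 7.096 / 478.0 = 0.014845
Fold change = 0.014845 / 0.026695 = 0.5561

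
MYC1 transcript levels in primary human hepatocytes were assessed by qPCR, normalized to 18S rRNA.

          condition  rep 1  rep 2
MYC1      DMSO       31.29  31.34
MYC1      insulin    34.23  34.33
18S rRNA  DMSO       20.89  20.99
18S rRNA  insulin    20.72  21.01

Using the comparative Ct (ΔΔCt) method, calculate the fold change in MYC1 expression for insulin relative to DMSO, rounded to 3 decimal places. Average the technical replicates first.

0.122

Mean Ct: MYC1 DMSO 31.315; MYC1 insulin 34.280; 18S rRNA DMSO 20.940; 18S rRNA insulin 20.865
ΔCt(DMSO) = 31.315 − 20.940 = 10.375
ΔCt(insulin) = 34.280 − 20.865 = 13.415
ΔΔCt = 13.415 − 10.375 = 3.040
Fold change = 2^(−3.040) = 0.1216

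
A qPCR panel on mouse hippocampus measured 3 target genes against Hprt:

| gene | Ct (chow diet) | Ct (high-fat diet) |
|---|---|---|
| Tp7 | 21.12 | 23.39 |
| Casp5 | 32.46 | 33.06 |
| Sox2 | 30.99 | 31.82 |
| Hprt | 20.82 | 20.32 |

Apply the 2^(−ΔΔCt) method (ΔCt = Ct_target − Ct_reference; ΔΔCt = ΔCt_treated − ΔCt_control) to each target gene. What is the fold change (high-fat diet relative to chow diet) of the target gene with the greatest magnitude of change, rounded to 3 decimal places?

Tp7: ΔΔCt = (23.39−20.32) − (21.12−20.82) = 3.07 − 0.30 = 2.77; fold change = 2^-2.77 = 0.147
Casp5: ΔΔCt = (33.06−20.32) − (32.46−20.82) = 12.74 − 11.64 = 1.10; fold change = 2^-1.10 = 0.467
Sox2: ΔΔCt = (31.82−20.32) − (30.99−20.82) = 11.50 − 10.17 = 1.33; fold change = 2^-1.33 = 0.398
Tp7 has the largest |ΔΔCt| = 2.77.

0.147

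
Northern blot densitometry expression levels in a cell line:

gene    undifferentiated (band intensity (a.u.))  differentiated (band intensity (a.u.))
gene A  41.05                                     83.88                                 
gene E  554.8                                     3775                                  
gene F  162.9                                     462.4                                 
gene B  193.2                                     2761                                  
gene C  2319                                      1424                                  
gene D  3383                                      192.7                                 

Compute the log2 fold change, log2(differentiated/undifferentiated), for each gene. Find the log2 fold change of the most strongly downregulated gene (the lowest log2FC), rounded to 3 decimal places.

log2(83.88/41.05) = 1.031  (gene A)
log2(3775/554.8) = 2.766  (gene E)
log2(462.4/162.9) = 1.505  (gene F)
log2(2761/193.2) = 3.837  (gene B)
log2(1424/2319) = -0.704  (gene C)
log2(192.7/3383) = -4.134  (gene D)
gene D is most strongly downregulated.

-4.134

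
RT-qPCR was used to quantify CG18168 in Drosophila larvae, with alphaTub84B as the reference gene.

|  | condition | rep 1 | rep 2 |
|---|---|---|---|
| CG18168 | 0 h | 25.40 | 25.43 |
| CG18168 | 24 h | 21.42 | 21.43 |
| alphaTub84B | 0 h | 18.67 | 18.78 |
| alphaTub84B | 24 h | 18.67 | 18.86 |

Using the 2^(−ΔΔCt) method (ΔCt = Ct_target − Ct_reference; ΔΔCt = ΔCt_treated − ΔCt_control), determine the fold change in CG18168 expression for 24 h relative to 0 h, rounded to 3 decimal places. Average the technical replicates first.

16.336

Mean Ct: CG18168 0 h 25.415; CG18168 24 h 21.425; alphaTub84B 0 h 18.725; alphaTub84B 24 h 18.765
ΔCt(0 h) = 25.415 − 18.725 = 6.690
ΔCt(24 h) = 21.425 − 18.765 = 2.660
ΔΔCt = 2.660 − 6.690 = -4.030
Fold change = 2^(−(-4.030)) = 2^4.030 = 16.3362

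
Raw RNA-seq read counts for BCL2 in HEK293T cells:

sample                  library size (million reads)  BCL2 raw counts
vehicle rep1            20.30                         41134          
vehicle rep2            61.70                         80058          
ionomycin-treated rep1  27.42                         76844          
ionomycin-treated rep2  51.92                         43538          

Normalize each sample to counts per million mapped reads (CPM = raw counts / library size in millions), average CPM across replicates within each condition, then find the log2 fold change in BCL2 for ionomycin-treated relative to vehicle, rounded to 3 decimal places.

CPM(vehicle rep1) = 41134 / 20.30 = 2026.3054
CPM(vehicle rep2) = 80058 / 61.70 = 1297.5365
CPM(ionomycin-treated rep1) = 76844 / 27.42 = 2802.4799
CPM(ionomycin-treated rep2) = 43538 / 51.92 = 838.5593
mean CPM(vehicle) = 1661.9209; mean CPM(ionomycin-treated) = 1820.5196
Fold change = 1820.5196 / 1661.9209 = 1.09543
log2(1.09543) = 0.1315

0.131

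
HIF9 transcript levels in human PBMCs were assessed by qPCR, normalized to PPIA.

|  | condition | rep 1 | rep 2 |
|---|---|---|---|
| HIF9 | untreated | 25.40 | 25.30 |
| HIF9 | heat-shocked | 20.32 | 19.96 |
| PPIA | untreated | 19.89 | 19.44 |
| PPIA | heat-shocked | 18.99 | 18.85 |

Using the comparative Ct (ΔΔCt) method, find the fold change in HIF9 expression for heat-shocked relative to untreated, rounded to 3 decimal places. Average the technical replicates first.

22.085

Mean Ct: HIF9 untreated 25.350; HIF9 heat-shocked 20.140; PPIA untreated 19.665; PPIA heat-shocked 18.920
ΔCt(untreated) = 25.350 − 19.665 = 5.685
ΔCt(heat-shocked) = 20.140 − 18.920 = 1.220
ΔΔCt = 1.220 − 5.685 = -4.465
Fold change = 2^(−(-4.465)) = 2^4.465 = 22.0851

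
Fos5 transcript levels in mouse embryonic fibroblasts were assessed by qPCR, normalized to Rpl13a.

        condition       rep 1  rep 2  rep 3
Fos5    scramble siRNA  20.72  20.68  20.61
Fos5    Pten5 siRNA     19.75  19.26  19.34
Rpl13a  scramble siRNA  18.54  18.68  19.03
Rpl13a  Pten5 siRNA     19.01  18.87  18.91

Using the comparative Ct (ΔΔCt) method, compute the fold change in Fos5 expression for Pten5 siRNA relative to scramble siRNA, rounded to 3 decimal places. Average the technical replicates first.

Mean Ct: Fos5 scramble siRNA 20.670; Fos5 Pten5 siRNA 19.450; Rpl13a scramble siRNA 18.750; Rpl13a Pten5 siRNA 18.930
ΔCt(scramble siRNA) = 20.670 − 18.750 = 1.920
ΔCt(Pten5 siRNA) = 19.450 − 18.930 = 0.520
ΔΔCt = 0.520 − 1.920 = -1.400
Fold change = 2^(−(-1.400)) = 2^1.400 = 2.6390

2.639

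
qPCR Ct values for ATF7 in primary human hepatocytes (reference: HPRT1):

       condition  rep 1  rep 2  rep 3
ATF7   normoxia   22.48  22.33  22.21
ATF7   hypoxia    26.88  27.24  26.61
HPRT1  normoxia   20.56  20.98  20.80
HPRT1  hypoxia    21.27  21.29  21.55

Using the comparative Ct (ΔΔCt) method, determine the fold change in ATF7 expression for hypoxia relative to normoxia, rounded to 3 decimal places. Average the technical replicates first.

0.063

Mean Ct: ATF7 normoxia 22.340; ATF7 hypoxia 26.910; HPRT1 normoxia 20.780; HPRT1 hypoxia 21.370
ΔCt(normoxia) = 22.340 − 20.780 = 1.560
ΔCt(hypoxia) = 26.910 − 21.370 = 5.540
ΔΔCt = 5.540 − 1.560 = 3.980
Fold change = 2^(−3.980) = 0.0634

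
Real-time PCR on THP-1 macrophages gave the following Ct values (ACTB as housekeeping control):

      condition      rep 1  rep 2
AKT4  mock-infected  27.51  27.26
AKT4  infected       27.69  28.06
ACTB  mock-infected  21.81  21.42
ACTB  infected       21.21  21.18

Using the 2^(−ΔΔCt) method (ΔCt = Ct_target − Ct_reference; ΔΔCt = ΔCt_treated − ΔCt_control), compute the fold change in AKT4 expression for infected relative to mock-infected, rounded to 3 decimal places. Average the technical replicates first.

Mean Ct: AKT4 mock-infected 27.385; AKT4 infected 27.875; ACTB mock-infected 21.615; ACTB infected 21.195
ΔCt(mock-infected) = 27.385 − 21.615 = 5.770
ΔCt(infected) = 27.875 − 21.195 = 6.680
ΔΔCt = 6.680 − 5.770 = 0.910
Fold change = 2^(−0.910) = 0.5322

0.532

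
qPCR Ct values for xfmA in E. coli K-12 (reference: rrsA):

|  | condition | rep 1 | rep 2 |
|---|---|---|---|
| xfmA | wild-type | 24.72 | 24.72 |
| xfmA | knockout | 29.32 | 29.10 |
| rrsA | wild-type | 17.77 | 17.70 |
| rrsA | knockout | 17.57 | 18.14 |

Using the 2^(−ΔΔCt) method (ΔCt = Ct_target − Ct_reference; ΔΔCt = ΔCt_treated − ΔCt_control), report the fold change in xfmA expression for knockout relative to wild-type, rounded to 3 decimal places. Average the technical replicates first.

Mean Ct: xfmA wild-type 24.720; xfmA knockout 29.210; rrsA wild-type 17.735; rrsA knockout 17.855
ΔCt(wild-type) = 24.720 − 17.735 = 6.985
ΔCt(knockout) = 29.210 − 17.855 = 11.355
ΔΔCt = 11.355 − 6.985 = 4.370
Fold change = 2^(−4.370) = 0.0484

0.048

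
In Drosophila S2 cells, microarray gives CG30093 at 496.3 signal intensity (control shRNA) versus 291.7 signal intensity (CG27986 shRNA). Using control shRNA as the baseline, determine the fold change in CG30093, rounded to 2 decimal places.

Fold change = 291.7 / 496.3 = 0.588
CG30093 is downregulated.

0.59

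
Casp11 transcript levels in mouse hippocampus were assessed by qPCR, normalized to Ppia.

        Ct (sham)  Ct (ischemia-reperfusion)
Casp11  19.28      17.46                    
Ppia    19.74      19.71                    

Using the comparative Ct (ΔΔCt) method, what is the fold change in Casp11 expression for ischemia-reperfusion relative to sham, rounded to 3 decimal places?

ΔCt(sham) = 19.280 − 19.740 = -0.460
ΔCt(ischemia-reperfusion) = 17.460 − 19.710 = -2.250
ΔΔCt = -2.250 − (-0.460) = -1.790
Fold change = 2^(−(-1.790)) = 2^1.790 = 3.4581

3.458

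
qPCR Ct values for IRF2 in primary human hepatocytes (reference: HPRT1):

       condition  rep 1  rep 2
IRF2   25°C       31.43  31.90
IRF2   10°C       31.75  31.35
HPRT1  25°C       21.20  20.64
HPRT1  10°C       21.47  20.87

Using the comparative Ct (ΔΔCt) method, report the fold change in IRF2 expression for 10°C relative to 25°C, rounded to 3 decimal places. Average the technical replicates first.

Mean Ct: IRF2 25°C 31.665; IRF2 10°C 31.550; HPRT1 25°C 20.920; HPRT1 10°C 21.170
ΔCt(25°C) = 31.665 − 20.920 = 10.745
ΔCt(10°C) = 31.550 − 21.170 = 10.380
ΔΔCt = 10.380 − 10.745 = -0.365
Fold change = 2^(−(-0.365)) = 2^0.365 = 1.2879

1.288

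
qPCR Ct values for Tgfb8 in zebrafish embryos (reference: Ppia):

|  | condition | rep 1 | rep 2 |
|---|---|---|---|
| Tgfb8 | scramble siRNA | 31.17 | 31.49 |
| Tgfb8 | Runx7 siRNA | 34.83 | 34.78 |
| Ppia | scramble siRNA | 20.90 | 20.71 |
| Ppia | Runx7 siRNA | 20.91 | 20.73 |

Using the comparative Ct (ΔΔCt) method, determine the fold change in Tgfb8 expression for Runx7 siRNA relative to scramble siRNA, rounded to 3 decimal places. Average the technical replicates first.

0.091

Mean Ct: Tgfb8 scramble siRNA 31.330; Tgfb8 Runx7 siRNA 34.805; Ppia scramble siRNA 20.805; Ppia Runx7 siRNA 20.820
ΔCt(scramble siRNA) = 31.330 − 20.805 = 10.525
ΔCt(Runx7 siRNA) = 34.805 − 20.820 = 13.985
ΔΔCt = 13.985 − 10.525 = 3.460
Fold change = 2^(−3.460) = 0.0909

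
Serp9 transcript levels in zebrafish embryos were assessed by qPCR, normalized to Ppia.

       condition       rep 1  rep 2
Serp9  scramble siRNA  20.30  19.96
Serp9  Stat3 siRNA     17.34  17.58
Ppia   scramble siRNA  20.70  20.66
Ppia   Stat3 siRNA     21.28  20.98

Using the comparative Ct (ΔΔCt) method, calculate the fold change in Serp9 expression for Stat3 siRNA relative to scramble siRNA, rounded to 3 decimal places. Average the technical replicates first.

8.694

Mean Ct: Serp9 scramble siRNA 20.130; Serp9 Stat3 siRNA 17.460; Ppia scramble siRNA 20.680; Ppia Stat3 siRNA 21.130
ΔCt(scramble siRNA) = 20.130 − 20.680 = -0.550
ΔCt(Stat3 siRNA) = 17.460 − 21.130 = -3.670
ΔΔCt = -3.670 − (-0.550) = -3.120
Fold change = 2^(−(-3.120)) = 2^3.120 = 8.6939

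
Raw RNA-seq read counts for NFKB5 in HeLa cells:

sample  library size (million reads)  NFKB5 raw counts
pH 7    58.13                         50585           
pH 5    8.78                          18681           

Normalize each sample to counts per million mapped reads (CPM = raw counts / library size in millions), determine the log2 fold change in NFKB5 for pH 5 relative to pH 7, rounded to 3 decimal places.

CPM(pH 7) = 50585 / 58.13 = 870.2047
CPM(pH 5) = 18681 / 8.78 = 2127.6765
Fold change = 2127.6765 / 870.2047 = 2.44503
log2(2.44503) = 1.2899

1.290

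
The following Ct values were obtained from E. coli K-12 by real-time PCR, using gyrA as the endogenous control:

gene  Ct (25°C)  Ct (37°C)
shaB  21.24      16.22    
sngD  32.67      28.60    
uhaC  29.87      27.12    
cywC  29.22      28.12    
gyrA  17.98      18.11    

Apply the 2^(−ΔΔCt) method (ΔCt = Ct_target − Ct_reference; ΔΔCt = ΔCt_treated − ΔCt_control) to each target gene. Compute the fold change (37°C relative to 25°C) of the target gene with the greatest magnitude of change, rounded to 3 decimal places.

35.506

shaB: ΔΔCt = (16.22−18.11) − (21.24−17.98) = -1.89 − 3.26 = -5.15; fold change = 2^5.15 = 35.506
sngD: ΔΔCt = (28.60−18.11) − (32.67−17.98) = 10.49 − 14.69 = -4.20; fold change = 2^4.20 = 18.379
uhaC: ΔΔCt = (27.12−18.11) − (29.87−17.98) = 9.01 − 11.89 = -2.88; fold change = 2^2.88 = 7.362
cywC: ΔΔCt = (28.12−18.11) − (29.22−17.98) = 10.01 − 11.24 = -1.23; fold change = 2^1.23 = 2.346
shaB has the largest |ΔΔCt| = 5.15.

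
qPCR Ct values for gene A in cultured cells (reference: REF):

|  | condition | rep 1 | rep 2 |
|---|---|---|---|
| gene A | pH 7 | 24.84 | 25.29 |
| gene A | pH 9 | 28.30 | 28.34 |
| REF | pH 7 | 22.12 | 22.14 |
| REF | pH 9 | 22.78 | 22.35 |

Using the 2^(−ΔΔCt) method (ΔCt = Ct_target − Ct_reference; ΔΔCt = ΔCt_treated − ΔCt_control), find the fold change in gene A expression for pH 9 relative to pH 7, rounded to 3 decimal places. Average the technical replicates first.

0.142

Mean Ct: gene A pH 7 25.065; gene A pH 9 28.320; REF pH 7 22.130; REF pH 9 22.565
ΔCt(pH 7) = 25.065 − 22.130 = 2.935
ΔCt(pH 9) = 28.320 − 22.565 = 5.755
ΔΔCt = 5.755 − 2.935 = 2.820
Fold change = 2^(−2.820) = 0.1416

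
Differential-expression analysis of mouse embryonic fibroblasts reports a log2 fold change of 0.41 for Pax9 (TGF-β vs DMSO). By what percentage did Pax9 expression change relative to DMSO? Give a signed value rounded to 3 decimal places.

32.869%

Fold change = 2^(0.41) = 1.3287
Percent change = (FC − 1) × 100% = (1.3287 − 1) × 100 = 32.869%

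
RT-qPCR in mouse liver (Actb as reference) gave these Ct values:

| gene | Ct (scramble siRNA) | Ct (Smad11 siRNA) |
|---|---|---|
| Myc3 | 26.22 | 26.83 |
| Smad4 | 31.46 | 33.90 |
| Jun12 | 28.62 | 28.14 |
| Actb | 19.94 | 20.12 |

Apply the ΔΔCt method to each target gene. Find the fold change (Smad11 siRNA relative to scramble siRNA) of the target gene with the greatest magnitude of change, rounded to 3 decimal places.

Myc3: ΔΔCt = (26.83−20.12) − (26.22−19.94) = 6.71 − 6.28 = 0.43; fold change = 2^-0.43 = 0.742
Smad4: ΔΔCt = (33.90−20.12) − (31.46−19.94) = 13.78 − 11.52 = 2.26; fold change = 2^-2.26 = 0.209
Jun12: ΔΔCt = (28.14−20.12) − (28.62−19.94) = 8.02 − 8.68 = -0.66; fold change = 2^0.66 = 1.580
Smad4 has the largest |ΔΔCt| = 2.26.

0.209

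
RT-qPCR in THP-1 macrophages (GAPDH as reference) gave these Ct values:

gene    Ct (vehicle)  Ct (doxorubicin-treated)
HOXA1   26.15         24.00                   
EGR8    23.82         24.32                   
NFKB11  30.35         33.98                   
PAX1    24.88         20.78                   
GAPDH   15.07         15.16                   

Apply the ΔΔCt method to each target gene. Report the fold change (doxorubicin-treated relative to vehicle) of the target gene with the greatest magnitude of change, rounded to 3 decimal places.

18.252

HOXA1: ΔΔCt = (24.00−15.16) − (26.15−15.07) = 8.84 − 11.08 = -2.24; fold change = 2^2.24 = 4.724
EGR8: ΔΔCt = (24.32−15.16) − (23.82−15.07) = 9.16 − 8.75 = 0.41; fold change = 2^-0.41 = 0.753
NFKB11: ΔΔCt = (33.98−15.16) − (30.35−15.07) = 18.82 − 15.28 = 3.54; fold change = 2^-3.54 = 0.086
PAX1: ΔΔCt = (20.78−15.16) − (24.88−15.07) = 5.62 − 9.81 = -4.19; fold change = 2^4.19 = 18.252
PAX1 has the largest |ΔΔCt| = 4.19.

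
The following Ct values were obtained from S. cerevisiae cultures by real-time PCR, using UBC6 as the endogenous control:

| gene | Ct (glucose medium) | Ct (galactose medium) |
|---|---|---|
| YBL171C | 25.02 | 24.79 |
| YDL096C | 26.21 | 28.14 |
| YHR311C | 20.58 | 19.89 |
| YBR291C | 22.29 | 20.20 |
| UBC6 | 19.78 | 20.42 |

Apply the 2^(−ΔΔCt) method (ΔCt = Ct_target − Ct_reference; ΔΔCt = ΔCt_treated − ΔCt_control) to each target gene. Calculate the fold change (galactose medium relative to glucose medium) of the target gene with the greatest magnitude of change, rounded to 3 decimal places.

6.635

YBL171C: ΔΔCt = (24.79−20.42) − (25.02−19.78) = 4.37 − 5.24 = -0.87; fold change = 2^0.87 = 1.828
YDL096C: ΔΔCt = (28.14−20.42) − (26.21−19.78) = 7.72 − 6.43 = 1.29; fold change = 2^-1.29 = 0.409
YHR311C: ΔΔCt = (19.89−20.42) − (20.58−19.78) = -0.53 − 0.80 = -1.33; fold change = 2^1.33 = 2.514
YBR291C: ΔΔCt = (20.20−20.42) − (22.29−19.78) = -0.22 − 2.51 = -2.73; fold change = 2^2.73 = 6.635
YBR291C has the largest |ΔΔCt| = 2.73.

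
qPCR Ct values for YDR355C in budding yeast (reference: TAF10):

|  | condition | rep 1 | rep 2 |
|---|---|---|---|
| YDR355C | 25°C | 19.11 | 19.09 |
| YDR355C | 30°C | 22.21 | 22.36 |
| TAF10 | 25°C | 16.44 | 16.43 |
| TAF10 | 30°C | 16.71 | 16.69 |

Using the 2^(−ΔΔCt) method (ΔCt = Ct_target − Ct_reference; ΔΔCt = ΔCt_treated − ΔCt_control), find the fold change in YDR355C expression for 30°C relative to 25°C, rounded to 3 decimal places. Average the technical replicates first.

Mean Ct: YDR355C 25°C 19.100; YDR355C 30°C 22.285; TAF10 25°C 16.435; TAF10 30°C 16.700
ΔCt(25°C) = 19.100 − 16.435 = 2.665
ΔCt(30°C) = 22.285 − 16.700 = 5.585
ΔΔCt = 5.585 − 2.665 = 2.920
Fold change = 2^(−2.920) = 0.1321

0.132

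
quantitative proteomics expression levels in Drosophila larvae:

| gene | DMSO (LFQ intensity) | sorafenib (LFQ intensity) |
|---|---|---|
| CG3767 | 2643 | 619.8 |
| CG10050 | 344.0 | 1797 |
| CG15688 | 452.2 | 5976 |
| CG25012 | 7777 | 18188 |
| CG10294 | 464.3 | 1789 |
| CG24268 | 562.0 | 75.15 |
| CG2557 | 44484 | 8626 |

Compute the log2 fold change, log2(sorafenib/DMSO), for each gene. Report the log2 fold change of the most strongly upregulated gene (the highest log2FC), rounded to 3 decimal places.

3.724

log2(619.8/2643) = -2.092  (CG3767)
log2(1797/344.0) = 2.385  (CG10050)
log2(5976/452.2) = 3.724  (CG15688)
log2(18188/7777) = 1.226  (CG25012)
log2(1789/464.3) = 1.946  (CG10294)
log2(75.15/562.0) = -2.903  (CG24268)
log2(8626/44484) = -2.367  (CG2557)
CG15688 is most strongly upregulated.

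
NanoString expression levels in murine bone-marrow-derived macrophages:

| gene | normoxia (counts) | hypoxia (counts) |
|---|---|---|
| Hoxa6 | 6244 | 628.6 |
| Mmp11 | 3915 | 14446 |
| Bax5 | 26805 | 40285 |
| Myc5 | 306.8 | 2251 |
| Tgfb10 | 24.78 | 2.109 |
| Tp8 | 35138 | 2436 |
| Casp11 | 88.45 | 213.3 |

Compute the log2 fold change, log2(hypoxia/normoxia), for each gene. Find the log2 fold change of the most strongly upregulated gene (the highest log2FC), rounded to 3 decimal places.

log2(628.6/6244) = -3.312  (Hoxa6)
log2(14446/3915) = 1.884  (Mmp11)
log2(40285/26805) = 0.588  (Bax5)
log2(2251/306.8) = 2.875  (Myc5)
log2(2.109/24.78) = -3.555  (Tgfb10)
log2(2436/35138) = -3.850  (Tp8)
log2(213.3/88.45) = 1.270  (Casp11)
Myc5 is most strongly upregulated.

2.875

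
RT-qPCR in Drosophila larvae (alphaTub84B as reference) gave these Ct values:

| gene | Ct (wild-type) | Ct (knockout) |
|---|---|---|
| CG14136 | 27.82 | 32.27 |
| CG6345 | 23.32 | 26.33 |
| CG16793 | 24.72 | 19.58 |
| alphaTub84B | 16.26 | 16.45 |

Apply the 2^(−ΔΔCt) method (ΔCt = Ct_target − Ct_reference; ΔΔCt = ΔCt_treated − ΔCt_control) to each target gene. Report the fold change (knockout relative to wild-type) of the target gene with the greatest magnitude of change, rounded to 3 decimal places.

CG14136: ΔΔCt = (32.27−16.45) − (27.82−16.26) = 15.82 − 11.56 = 4.26; fold change = 2^-4.26 = 0.052
CG6345: ΔΔCt = (26.33−16.45) − (23.32−16.26) = 9.88 − 7.06 = 2.82; fold change = 2^-2.82 = 0.142
CG16793: ΔΔCt = (19.58−16.45) − (24.72−16.26) = 3.13 − 8.46 = -5.33; fold change = 2^5.33 = 40.224
CG16793 has the largest |ΔΔCt| = 5.33.

40.224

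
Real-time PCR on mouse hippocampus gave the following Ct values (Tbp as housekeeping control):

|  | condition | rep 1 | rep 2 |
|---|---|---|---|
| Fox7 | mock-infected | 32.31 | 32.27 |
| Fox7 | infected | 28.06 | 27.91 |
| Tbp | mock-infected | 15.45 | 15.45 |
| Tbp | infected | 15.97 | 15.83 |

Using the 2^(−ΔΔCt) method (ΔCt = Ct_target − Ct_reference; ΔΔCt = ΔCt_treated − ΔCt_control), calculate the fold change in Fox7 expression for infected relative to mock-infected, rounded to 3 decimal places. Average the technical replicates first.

27.002

Mean Ct: Fox7 mock-infected 32.290; Fox7 infected 27.985; Tbp mock-infected 15.450; Tbp infected 15.900
ΔCt(mock-infected) = 32.290 − 15.450 = 16.840
ΔCt(infected) = 27.985 − 15.900 = 12.085
ΔΔCt = 12.085 − 16.840 = -4.755
Fold change = 2^(−(-4.755)) = 2^4.755 = 27.0021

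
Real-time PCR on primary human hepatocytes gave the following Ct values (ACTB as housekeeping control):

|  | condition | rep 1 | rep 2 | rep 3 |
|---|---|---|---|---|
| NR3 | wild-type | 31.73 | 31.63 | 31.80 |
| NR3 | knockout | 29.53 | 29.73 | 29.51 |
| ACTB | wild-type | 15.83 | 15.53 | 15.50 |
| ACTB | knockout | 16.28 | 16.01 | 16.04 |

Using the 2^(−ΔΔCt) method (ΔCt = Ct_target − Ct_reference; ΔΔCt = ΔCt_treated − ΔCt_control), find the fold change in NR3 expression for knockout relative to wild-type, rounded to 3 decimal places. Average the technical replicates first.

Mean Ct: NR3 wild-type 31.720; NR3 knockout 29.590; ACTB wild-type 15.620; ACTB knockout 16.110
ΔCt(wild-type) = 31.720 − 15.620 = 16.100
ΔCt(knockout) = 29.590 − 16.110 = 13.480
ΔΔCt = 13.480 − 16.100 = -2.620
Fold change = 2^(−(-2.620)) = 2^2.620 = 6.1475

6.148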